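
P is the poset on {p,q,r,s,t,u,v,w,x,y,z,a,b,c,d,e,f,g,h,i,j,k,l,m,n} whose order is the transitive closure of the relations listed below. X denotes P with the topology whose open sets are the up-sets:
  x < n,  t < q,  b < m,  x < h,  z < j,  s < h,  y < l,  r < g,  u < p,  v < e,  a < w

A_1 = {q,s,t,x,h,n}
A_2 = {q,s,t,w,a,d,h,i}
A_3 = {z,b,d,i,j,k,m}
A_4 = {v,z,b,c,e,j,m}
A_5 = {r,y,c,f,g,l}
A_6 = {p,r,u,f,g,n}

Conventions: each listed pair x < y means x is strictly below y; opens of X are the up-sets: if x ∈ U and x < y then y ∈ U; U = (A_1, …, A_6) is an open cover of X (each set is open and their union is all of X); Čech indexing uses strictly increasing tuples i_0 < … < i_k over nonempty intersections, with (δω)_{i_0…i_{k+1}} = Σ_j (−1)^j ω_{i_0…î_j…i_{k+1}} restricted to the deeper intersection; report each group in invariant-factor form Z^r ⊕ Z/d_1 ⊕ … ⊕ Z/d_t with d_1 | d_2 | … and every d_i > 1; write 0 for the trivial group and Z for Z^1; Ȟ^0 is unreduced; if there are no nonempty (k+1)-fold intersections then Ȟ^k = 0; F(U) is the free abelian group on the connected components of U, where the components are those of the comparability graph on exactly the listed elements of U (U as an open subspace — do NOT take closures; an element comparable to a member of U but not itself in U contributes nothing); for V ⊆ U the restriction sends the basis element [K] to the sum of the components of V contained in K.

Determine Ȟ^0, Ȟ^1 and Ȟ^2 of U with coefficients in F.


cover nerve:
  A12={q,s,t,h} A16={n} A23={d,i} A34={z,b,j,m} A45={c} A56={r,f,g}
components per intersection:
  A1: {q,t} {s,x,h,n}
  A2: {q,t} {s,h} {w,a} {d} {i}
  A3: {z,j} {b,m} {d} {i} {k}
  A4: {v,e} {z,j} {b,m} {c}
  A5: {r,g} {y,l} {c} {f}
  A6: {p,u} {r,g} {f} {n}
  A12: {q,t} {s,h}
  A16: {n}
  A23: {d} {i}
  A34: {z,j} {b,m}
  A45: {c}
  A56: {r,g} {f}
C dims 24,10; δ0: rk 10, SNF 1^10
Ȟ^0: (24−10)−0=14 ⇒ Z^14
Ȟ^1: (10−0)−10=0 ⇒ 0
Ȟ^2: (0−0)−0=0 ⇒ 0

Ȟ^0 = Z^14, Ȟ^1 = 0 and Ȟ^2 = 0


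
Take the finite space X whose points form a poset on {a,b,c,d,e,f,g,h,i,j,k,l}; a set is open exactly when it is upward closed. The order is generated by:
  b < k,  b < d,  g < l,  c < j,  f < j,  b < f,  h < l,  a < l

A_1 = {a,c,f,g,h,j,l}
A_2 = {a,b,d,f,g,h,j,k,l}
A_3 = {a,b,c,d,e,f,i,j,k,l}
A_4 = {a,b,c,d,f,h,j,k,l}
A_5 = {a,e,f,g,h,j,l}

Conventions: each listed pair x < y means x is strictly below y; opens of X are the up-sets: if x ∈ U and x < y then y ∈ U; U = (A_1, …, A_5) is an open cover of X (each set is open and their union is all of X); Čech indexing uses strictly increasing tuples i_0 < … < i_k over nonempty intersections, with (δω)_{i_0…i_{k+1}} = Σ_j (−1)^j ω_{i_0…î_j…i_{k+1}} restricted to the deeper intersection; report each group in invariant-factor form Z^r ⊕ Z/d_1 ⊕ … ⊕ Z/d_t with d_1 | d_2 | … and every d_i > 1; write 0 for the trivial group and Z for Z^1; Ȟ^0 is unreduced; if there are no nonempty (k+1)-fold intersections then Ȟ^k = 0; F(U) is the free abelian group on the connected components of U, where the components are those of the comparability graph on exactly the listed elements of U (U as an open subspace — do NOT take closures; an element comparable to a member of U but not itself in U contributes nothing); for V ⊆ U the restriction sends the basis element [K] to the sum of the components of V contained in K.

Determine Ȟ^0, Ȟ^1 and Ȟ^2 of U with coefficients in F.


Ȟ^0(U;F) ≅ Z^4,  Ȟ^1(U;F) ≅ 0,  Ȟ^2(U;F) ≅ 0

intersection data:
  A12={a,f,g,h,j,l} A13={a,c,f,j,l} A14={a,c,f,h,j,l} A15={a,f,g,h,j,l} A23={a,b,d,f,j,k,l} A24={a,b,d,f,h,j,k,l} A25={a,f,g,h,j,l} A34={a,b,c,d,f,j,k,l} A35={a,e,f,j,l} A45={a,f,h,j,l}
  A123={a,f,j,l} A124={a,f,h,j,l} A125={a,f,g,h,j,l} A134={a,c,f,j,l} A135={a,f,j,l} A145={a,f,h,j,l} A234={a,b,d,f,j,k,l} A235={a,f,j,l} A245={a,f,h,j,l} A345={a,f,j,l}
  A1234={a,f,j,l} A1235={a,f,j,l} A1245={a,f,h,j,l} A1345={a,f,j,l} A2345={a,f,j,l}
  A12345={a,f,j,l}
components per intersection:
  A1: {a,g,h,l} {c,f,j}
  A2: {a,g,h,l} {b,d,f,j,k}
  A3: {a,l} {b,c,d,f,j,k} {e} {i}
  A4: {a,h,l} {b,c,d,f,j,k}
  A5: {a,g,h,l} {e} {f,j}
  A12: {a,g,h,l} {f,j}
  A13: {a,l} {c,f,j}
  A14: {a,h,l} {c,f,j}
  A15: {a,g,h,l} {f,j}
  A23: {a,l} {b,d,f,j,k}
  A24: {a,h,l} {b,d,f,j,k}
  A25: {a,g,h,l} {f,j}
  A34: {a,l} {b,c,d,f,j,k}
  A35: {a,l} {e} {f,j}
  A45: {a,h,l} {f,j}
  A123: {a,l} {f,j}
  A124: {a,h,l} {f,j}
  A125: {a,g,h,l} {f,j}
  A134: {a,l} {c,f,j}
  A135: {a,l} {f,j}
  A145: {a,h,l} {f,j}
  A234: {a,l} {b,d,f,j,k}
  A235: {a,l} {f,j}
  A245: {a,h,l} {f,j}
  A345: {a,l} {f,j}
  A1234: {a,l} {f,j}
  A1235: {a,l} {f,j}
  A1245: {a,h,l} {f,j}
  A1345: {a,l} {f,j}
  A2345: {a,l} {f,j}
  A12345: {a,l} {f,j}
C dims 13,21,20,10; δ0: rk 9, SNF 1^9; δ1: rk 12, SNF 1^12; δ2: rk 8, SNF 1^8
Ȟ^0 = (13 − 9) − 0 = 4, so Ȟ^0 ≅ Z^4
Ȟ^1 = (21 − 12) − 9 = 0, so Ȟ^1 ≅ 0
Ȟ^2 = (20 − 8) − 12 = 0, so Ȟ^2 ≅ 0


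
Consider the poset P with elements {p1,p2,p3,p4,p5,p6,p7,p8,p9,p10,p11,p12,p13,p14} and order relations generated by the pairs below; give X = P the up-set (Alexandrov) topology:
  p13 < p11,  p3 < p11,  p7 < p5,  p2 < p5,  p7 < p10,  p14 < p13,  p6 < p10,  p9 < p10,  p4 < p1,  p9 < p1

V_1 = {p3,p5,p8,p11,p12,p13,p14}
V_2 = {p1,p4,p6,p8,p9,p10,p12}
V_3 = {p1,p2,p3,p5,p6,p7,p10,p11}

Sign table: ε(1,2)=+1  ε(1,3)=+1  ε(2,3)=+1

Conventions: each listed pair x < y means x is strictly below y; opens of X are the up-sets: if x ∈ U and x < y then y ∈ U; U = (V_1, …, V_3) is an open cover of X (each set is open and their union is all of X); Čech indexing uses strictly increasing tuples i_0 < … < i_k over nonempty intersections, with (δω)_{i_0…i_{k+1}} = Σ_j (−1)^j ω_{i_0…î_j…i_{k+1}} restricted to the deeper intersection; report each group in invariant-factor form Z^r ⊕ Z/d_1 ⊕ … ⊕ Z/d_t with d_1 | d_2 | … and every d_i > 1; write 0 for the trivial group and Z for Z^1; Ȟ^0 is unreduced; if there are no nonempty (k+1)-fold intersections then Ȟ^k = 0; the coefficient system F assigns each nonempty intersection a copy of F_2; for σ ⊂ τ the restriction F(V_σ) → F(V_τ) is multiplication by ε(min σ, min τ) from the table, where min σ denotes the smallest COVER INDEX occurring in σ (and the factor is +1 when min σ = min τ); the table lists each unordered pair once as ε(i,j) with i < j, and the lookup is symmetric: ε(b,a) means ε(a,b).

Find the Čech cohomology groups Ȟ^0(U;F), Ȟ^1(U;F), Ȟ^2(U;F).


nonempty intersections:
  V12={p8,p12} V13={p3,p5,p11} V23={p1,p6,p10}
C dims 3,3; δ0: rk_F2 2
Ȟ^0: (3−2)−0=1 ⇒ Z/2
Ȟ^1: (3−0)−2=1 ⇒ Z/2
Ȟ^2: (0−0)−0=0 ⇒ 0

Ȟ^0 ≅ Z/2; Ȟ^1 ≅ Z/2; Ȟ^2 ≅ 0


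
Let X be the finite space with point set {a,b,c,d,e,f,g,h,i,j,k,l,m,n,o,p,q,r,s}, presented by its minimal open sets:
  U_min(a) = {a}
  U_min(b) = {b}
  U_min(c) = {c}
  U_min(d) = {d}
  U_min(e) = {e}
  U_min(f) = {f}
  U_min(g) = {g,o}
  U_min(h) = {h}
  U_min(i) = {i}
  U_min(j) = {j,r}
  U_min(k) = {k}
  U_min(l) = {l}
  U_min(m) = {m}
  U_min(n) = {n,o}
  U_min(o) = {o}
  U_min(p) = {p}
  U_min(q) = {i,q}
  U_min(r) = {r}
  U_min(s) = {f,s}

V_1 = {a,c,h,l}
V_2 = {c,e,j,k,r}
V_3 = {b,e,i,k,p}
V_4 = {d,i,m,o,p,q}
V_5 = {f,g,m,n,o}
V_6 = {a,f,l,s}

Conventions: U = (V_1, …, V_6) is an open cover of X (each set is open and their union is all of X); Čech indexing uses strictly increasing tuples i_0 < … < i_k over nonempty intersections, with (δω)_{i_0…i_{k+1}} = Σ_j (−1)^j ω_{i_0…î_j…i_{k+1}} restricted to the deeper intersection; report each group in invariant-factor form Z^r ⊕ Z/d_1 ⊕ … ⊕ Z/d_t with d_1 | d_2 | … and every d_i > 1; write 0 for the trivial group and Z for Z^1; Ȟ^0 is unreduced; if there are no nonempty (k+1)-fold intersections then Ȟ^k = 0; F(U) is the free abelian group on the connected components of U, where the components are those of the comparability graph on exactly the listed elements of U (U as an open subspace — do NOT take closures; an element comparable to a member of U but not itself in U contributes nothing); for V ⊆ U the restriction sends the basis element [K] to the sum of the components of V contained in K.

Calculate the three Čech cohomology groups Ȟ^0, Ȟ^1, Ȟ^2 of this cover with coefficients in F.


Ȟ^0(U;F) ≅ Z^14, Ȟ^1(U;F) ≅ 0 and Ȟ^2(U;F) ≅ 0

nerve simplices:
  V12={c} V16={a,l} V23={e,k} V34={i,p} V45={m,o} V56={f}
components per intersection:
  V1: {a} {c} {h} {l}
  V2: {c} {e} {j,r} {k}
  V3: {b} {e} {i} {k} {p}
  V4: {d} {i,q} {m} {o} {p}
  V5: {f} {g,n,o} {m}
  V6: {a} {f,s} {l}
  V12: {c}
  V16: {a} {l}
  V23: {e} {k}
  V34: {i} {p}
  V45: {m} {o}
  V56: {f}
C dims 24,10; δ0: rk 10, SNF 1^10
degree 0: 24−10−0 = 14 → Ȟ^0 ≅ Z^14
degree 1: 10−0−10 = 0 → Ȟ^1 ≅ 0
degree 2: 0−0−0 = 0 → Ȟ^2 ≅ 0


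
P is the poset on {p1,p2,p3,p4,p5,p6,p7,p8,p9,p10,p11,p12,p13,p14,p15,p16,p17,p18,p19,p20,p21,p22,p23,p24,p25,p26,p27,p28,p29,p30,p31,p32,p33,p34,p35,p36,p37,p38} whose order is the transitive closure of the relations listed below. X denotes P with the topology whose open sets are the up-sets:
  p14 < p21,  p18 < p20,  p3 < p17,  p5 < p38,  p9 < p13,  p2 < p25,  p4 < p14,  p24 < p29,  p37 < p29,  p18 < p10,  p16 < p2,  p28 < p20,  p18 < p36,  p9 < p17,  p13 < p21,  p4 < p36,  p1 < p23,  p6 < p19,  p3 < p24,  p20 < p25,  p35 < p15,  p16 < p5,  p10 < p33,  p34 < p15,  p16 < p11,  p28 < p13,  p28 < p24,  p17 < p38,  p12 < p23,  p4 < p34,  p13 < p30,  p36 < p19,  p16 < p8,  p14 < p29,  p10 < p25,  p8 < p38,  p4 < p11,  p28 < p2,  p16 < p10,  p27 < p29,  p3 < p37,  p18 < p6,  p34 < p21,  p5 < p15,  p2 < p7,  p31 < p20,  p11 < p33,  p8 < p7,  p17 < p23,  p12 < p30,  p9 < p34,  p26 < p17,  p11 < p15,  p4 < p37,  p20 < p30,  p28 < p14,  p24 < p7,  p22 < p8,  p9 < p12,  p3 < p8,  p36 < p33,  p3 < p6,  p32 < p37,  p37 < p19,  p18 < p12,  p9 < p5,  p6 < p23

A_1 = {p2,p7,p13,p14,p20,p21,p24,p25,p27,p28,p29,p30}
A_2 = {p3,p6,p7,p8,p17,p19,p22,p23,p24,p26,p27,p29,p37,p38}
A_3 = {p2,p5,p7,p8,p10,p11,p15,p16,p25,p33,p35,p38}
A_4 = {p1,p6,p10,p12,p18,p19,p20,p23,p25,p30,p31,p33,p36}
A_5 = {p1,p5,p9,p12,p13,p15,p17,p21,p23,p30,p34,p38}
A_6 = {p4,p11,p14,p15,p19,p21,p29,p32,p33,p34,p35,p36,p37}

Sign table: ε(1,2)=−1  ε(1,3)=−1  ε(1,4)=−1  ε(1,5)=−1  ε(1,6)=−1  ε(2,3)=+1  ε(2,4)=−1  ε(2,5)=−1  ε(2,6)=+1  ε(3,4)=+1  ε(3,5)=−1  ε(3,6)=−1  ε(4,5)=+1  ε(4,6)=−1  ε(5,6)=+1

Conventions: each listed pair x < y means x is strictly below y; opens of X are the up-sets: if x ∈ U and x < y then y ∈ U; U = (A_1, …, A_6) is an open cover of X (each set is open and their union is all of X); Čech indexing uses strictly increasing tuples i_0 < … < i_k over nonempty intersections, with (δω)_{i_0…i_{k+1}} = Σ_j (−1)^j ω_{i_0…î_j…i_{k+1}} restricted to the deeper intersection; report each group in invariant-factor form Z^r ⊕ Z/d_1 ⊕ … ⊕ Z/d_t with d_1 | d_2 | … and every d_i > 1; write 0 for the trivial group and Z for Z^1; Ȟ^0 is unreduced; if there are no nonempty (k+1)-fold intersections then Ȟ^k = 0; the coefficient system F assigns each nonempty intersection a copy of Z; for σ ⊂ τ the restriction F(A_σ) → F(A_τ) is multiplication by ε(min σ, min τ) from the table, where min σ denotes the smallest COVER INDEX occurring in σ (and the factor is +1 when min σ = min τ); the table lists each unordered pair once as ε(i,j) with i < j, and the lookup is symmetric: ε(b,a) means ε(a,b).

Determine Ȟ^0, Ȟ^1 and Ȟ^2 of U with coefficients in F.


cover nerve:
  A12={p7,p24,p27,p29} A13={p2,p7,p25} A14={p20,p25,p30} A15={p13,p21,p30} A16={p14,p21,p29} A23={p7,p8,p38} A24={p6,p19,p23} A25={p17,p23,p38} A26={p19,p29,p37} A34={p10,p25,p33} A35={p5,p15,p38} A36={p11,p15,p33,p35} A45={p1,p12,p23,p30} A46={p19,p33,p36} A56={p15,p21,p34}
  A123={p7} A126={p29} A134={p25} A145={p30} A156={p21} A235={p38} A245={p23} A246={p19} A346={p33} A356={p15}
C dims 6,15,10; δ0: rk 6, SNF 1^5·2; δ1: rk 9, SNF 1^9
Ȟ^0: (6−6)−0=0 ⇒ 0
Ȟ^1: (15−9)−6=0 plus torsion [2] ⇒ Z/2
Ȟ^2: (10−0)−9=1 ⇒ Z

Ȟ^0 ≅ 0, Ȟ^1 ≅ Z/2 and Ȟ^2 ≅ Z


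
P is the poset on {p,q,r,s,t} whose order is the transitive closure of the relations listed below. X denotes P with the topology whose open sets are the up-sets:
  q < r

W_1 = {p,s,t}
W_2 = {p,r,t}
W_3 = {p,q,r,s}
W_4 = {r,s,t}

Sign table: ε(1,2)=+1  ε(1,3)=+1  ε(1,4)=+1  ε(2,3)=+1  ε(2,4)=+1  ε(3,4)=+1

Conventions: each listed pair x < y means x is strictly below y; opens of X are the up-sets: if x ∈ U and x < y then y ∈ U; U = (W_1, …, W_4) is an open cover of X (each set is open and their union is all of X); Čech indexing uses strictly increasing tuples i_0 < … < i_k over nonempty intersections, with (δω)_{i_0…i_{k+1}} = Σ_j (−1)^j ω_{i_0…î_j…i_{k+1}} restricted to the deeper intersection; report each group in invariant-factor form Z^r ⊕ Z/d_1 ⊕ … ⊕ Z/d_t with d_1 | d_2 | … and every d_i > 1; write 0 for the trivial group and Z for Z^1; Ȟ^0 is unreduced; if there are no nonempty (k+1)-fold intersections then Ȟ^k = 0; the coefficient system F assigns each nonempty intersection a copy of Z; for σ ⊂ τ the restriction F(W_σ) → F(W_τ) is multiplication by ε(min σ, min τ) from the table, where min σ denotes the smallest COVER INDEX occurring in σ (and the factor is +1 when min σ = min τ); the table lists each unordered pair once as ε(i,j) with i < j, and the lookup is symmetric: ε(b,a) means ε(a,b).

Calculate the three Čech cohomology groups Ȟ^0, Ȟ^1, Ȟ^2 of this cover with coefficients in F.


cover nerve:
  W12={p,t} W13={p,s} W14={s,t} W23={p,r} W24={r,t} W34={r,s}
  W123={p} W124={t} W134={s} W234={r}
C dims 4,6,4; δ0: rk 3, SNF 1^3; δ1: rk 3, SNF 1^3
Ȟ^0: (4−3)−0=1 ⇒ Z
Ȟ^1: (6−3)−3=0 ⇒ 0
Ȟ^2: (4−0)−3=1 ⇒ Z

Ȟ^0 ≅ Z, Ȟ^1 ≅ 0, Ȟ^2 ≅ Z


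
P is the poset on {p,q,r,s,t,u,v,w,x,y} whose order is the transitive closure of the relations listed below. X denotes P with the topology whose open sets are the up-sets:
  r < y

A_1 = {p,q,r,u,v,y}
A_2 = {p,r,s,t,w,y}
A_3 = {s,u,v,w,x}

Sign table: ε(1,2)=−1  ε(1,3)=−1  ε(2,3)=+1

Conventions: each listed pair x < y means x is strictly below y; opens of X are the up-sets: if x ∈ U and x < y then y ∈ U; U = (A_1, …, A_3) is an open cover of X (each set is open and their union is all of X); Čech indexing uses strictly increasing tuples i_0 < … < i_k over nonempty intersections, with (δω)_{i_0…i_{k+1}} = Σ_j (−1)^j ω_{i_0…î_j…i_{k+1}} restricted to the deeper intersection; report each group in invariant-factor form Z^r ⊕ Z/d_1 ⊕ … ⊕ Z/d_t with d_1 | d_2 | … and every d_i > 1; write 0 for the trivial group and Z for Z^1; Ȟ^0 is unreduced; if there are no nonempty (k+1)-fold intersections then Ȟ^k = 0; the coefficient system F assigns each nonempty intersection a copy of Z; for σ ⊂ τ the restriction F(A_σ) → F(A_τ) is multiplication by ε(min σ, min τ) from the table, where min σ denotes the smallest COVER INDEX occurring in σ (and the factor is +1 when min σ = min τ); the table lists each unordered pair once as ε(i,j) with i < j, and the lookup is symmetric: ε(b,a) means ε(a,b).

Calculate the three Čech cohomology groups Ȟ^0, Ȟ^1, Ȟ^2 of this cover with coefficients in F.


nonempty overlaps:
  A12={p,r,y} A13={u,v} A23={s,w}
C dims 3,3; δ0: rk 2, SNF 1^2
degree 0: 3−2−0 = 1 → Ȟ^0 ≅ Z
degree 1: 3−0−2 = 1 → Ȟ^1 ≅ Z
degree 2: 0−0−0 = 0 → Ȟ^2 ≅ 0

Ȟ^0 ≅ Z,  Ȟ^1 ≅ Z,  Ȟ^2 ≅ 0


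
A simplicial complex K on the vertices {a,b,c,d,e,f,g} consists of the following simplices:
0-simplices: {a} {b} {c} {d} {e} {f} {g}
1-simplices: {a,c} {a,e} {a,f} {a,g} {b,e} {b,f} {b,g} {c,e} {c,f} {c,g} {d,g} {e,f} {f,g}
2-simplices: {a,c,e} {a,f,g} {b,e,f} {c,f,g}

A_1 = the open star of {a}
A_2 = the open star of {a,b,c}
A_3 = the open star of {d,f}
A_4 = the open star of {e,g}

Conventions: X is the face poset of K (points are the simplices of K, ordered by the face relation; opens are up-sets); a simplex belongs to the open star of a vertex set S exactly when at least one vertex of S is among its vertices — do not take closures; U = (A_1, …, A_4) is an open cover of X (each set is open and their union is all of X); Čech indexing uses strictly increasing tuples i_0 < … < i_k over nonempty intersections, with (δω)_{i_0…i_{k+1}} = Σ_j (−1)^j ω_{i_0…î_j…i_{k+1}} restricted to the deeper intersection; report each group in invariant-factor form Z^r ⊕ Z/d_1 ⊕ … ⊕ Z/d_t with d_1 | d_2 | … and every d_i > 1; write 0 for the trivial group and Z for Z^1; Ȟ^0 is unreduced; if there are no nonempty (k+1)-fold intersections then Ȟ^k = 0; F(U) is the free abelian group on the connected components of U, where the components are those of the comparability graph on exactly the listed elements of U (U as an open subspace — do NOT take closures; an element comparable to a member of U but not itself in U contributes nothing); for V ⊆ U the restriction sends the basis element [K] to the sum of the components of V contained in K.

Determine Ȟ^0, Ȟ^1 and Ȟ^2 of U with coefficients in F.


Ȟ^0(U;F) ≅ Z,  Ȟ^1(U;F) ≅ Z^3,  Ȟ^2(U;F) ≅ 0

intersection data:
  A1={{a},{a,c},{a,e},{a,f},{a,g},{a,c,e},{a,f,g}} A2={{a},{b},{c},{a,c},{a,e},{a,f},{a,g},{b,e},{b,f},{b,g},{c,e},{c,f},{c,g},{a,c,e},{a,f,g},{b,e,f},{c,f,g}} A3={{d},{f},{a,f},{b,f},{c,f},{d,g},{e,f},{f,g},{a,f,g},{b,e,f},{c,f,g}} A4={{e},{g},{a,e},{a,g},{b,e},{b,g},{c,e},{c,g},{d,g},{e,f},{f,g},{a,c,e},{a,f,g},{b,e,f},{c,f,g}}
  A12={{a},{a,c},{a,e},{a,f},{a,g},{a,c,e},{a,f,g}} A13={{a,f},{a,f,g}} A14={{a,e},{a,g},{a,c,e},{a,f,g}} A23={{a,f},{b,f},{c,f},{a,f,g},{b,e,f},{c,f,g}} A24={{a,e},{a,g},{b,e},{b,g},{c,e},{c,g},{a,c,e},{a,f,g},{b,e,f},{c,f,g}} A34={{d,g},{e,f},{f,g},{a,f,g},{b,e,f},{c,f,g}}
  A123={{a,f},{a,f,g}} A124={{a,e},{a,g},{a,c,e},{a,f,g}} A134={{a,f,g}} A234={{a,f,g},{b,e,f},{c,f,g}}
  A1234={{a,f,g}}
components per intersection:
  A1: {{a},{a,c},{a,e},{a,f},{a,g},{a,c,e},{a,f,g}}
  A2: {{a},{c},{a,c},{a,e},{a,f},{a,g},{c,e},{c,f},{c,g},{a,c,e},{a,f,g},{c,f,g}} {{b},{b,e},{b,f},{b,g},{b,e,f}}
  A3: {{d},{d,g}} {{f},{a,f},{b,f},{c,f},{e,f},{f,g},{a,f,g},{b,e,f},{c,f,g}}
  A4: {{e},{a,e},{b,e},{c,e},{e,f},{a,c,e},{b,e,f}} {{g},{a,g},{b,g},{c,g},{d,g},{f,g},{a,f,g},{c,f,g}}
  A12: {{a},{a,c},{a,e},{a,f},{a,g},{a,c,e},{a,f,g}}
  A13: {{a,f},{a,f,g}}
  A14: {{a,e},{a,c,e}} {{a,g},{a,f,g}}
  A23: {{a,f},{a,f,g}} {{b,f},{b,e,f}} {{c,f},{c,f,g}}
  A24: {{a,e},{c,e},{a,c,e}} {{a,g},{a,f,g}} {{b,e},{b,e,f}} {{b,g}} {{c,g},{c,f,g}}
  A34: {{d,g}} {{e,f},{b,e,f}} {{f,g},{a,f,g},{c,f,g}}
  A123: {{a,f},{a,f,g}}
  A124: {{a,e},{a,c,e}} {{a,g},{a,f,g}}
  A134: {{a,f,g}}
  A234: {{a,f,g}} {{b,e,f}} {{c,f,g}}
  A1234: {{a,f,g}}
C dims 7,15,7,1; δ0: rk 6, SNF 1^6; δ1: rk 6, SNF 1^6; δ2: rk 1, SNF 1^1
Ȟ^0 = (7 − 6) − 0 = 1, so Ȟ^0 ≅ Z
Ȟ^1 = (15 − 6) − 6 = 3, so Ȟ^1 ≅ Z^3
Ȟ^2 = (7 − 1) − 6 = 0, so Ȟ^2 ≅ 0


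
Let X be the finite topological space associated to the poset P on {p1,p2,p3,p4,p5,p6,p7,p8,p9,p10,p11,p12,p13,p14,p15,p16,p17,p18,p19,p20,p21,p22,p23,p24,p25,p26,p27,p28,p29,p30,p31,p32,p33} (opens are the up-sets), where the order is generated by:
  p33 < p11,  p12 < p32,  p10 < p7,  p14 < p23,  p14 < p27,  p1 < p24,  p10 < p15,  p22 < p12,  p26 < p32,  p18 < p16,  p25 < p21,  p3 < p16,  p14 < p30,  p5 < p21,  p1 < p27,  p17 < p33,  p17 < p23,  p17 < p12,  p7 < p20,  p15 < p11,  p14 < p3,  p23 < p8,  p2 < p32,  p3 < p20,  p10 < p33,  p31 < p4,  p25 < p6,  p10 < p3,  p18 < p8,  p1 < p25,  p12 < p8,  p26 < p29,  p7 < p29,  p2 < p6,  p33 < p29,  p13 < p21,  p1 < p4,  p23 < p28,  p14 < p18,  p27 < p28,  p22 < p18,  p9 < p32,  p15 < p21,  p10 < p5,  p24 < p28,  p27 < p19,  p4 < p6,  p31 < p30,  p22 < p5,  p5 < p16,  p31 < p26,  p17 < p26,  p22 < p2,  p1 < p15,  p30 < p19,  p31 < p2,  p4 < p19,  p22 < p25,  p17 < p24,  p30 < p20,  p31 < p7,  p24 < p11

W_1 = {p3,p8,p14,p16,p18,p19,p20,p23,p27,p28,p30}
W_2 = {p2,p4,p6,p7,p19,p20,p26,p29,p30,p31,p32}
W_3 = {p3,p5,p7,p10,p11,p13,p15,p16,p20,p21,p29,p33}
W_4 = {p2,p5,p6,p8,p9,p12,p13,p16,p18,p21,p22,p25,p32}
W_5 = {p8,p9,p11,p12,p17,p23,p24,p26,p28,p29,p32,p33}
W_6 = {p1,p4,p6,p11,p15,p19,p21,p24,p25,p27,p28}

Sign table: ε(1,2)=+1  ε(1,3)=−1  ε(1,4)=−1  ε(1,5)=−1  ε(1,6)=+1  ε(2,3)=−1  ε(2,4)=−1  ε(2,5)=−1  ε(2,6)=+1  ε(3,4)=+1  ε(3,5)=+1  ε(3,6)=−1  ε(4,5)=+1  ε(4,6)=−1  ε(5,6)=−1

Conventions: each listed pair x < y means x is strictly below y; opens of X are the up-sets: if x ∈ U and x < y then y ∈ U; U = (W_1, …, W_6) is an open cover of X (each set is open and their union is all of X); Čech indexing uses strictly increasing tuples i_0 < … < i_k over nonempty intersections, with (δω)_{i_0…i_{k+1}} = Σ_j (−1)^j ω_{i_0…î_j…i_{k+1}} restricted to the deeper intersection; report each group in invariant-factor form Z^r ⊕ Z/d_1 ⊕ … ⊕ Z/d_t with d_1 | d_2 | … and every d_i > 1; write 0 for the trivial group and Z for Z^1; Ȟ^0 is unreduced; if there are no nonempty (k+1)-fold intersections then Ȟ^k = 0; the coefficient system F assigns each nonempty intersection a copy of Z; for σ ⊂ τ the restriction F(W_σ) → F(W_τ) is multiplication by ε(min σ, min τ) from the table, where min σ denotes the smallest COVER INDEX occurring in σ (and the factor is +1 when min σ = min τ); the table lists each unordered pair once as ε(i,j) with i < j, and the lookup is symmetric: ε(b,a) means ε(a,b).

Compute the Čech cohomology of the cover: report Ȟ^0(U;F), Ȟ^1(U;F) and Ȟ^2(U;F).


nerve simplices:
  W12={p19,p20,p30} W13={p3,p16,p20} W14={p8,p16,p18} W15={p8,p23,p28} W16={p19,p27,p28} W23={p7,p20,p29} W24={p2,p6,p32} W25={p26,p29,p32} W26={p4,p6,p19} W34={p5,p13,p16,p21} W35={p11,p29,p33} W36={p11,p15,p21} W45={p8,p9,p12,p32} W46={p6,p21,p25} W56={p11,p24,p28}
  W123={p20} W126={p19} W134={p16} W145={p8} W156={p28} W235={p29} W245={p32} W246={p6} W346={p21} W356={p11}
C dims 6,15,10; δ0: rk 5, SNF 1^5; δ1: rk 10, SNF 1^9·2
degree 0: 6−5−0 = 1 → Ȟ^0 ≅ Z
degree 1: 15−10−5 = 0 → Ȟ^1 ≅ 0
degree 2: 10−0−10 = 0 plus torsion [2] → Ȟ^2 ≅ Z/2

Ȟ^0(U;F) ≅ Z,  Ȟ^1(U;F) ≅ 0,  Ȟ^2(U;F) ≅ Z/2


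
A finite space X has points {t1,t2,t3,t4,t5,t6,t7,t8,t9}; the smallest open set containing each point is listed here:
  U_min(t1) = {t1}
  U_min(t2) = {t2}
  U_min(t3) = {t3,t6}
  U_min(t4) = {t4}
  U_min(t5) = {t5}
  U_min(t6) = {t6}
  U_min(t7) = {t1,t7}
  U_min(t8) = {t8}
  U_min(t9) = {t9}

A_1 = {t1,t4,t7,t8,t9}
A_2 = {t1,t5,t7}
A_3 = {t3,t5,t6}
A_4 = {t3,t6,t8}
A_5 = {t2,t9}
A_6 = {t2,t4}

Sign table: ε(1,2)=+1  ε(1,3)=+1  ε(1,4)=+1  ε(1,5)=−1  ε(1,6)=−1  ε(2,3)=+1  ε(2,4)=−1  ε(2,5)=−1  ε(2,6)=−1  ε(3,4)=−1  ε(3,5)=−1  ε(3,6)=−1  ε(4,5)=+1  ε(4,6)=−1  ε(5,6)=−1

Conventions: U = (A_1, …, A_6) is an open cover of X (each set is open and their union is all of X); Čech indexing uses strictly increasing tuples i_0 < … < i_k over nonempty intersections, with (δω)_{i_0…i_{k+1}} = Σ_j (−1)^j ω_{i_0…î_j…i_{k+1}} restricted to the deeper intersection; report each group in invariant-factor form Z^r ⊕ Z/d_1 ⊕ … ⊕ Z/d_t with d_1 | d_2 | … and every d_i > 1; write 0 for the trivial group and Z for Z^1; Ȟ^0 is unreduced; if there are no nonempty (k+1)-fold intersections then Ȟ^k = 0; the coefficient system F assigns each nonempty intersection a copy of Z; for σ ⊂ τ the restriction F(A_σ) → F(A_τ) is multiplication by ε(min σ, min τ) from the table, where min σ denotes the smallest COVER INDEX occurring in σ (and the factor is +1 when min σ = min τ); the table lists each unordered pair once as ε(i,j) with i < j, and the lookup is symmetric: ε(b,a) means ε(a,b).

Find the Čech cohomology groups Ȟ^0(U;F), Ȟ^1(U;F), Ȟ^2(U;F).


intersection data:
  A12={t1,t7} A14={t8} A15={t9} A16={t4} A23={t5} A34={t3,t6} A56={t2}
C dims 6,7; δ0: rk 6, SNF 1^5·2
Ȟ^0 = (6 − 6) − 0 = 0, so Ȟ^0 ≅ 0
Ȟ^1 = (7 − 0) − 6 = 1 plus torsion [2], so Ȟ^1 ≅ Z ⊕ Z/2
Ȟ^2 = (0 − 0) − 0 = 0, so Ȟ^2 ≅ 0

Ȟ^0(U;F) ≅ 0; Ȟ^1(U;F) ≅ Z ⊕ Z/2; Ȟ^2(U;F) ≅ 0


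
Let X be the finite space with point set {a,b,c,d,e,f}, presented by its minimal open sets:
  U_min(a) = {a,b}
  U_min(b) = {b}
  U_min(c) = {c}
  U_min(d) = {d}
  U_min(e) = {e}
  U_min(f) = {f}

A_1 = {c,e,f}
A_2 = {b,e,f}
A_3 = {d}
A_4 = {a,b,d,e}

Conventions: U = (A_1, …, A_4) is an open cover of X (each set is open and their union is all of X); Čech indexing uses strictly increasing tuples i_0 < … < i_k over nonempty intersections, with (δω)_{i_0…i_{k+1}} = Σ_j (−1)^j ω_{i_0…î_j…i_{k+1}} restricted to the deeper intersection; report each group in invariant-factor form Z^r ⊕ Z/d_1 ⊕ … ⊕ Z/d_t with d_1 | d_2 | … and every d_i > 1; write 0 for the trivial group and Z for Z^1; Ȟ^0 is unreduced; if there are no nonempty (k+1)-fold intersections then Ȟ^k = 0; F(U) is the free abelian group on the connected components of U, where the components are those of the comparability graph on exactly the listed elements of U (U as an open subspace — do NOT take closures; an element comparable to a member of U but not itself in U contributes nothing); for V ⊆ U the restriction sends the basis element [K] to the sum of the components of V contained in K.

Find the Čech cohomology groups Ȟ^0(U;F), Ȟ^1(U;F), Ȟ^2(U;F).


cover nerve:
  A12={e,f} A14={e} A24={b,e} A34={d}
  A124={e}
components per intersection:
  A1: {c} {e} {f}
  A2: {b} {e} {f}
  A3: {d}
  A4: {a,b} {d} {e}
  A12: {e} {f}
  A14: {e}
  A24: {b} {e}
  A34: {d}
  A124: {e}
C dims 10,6,1; δ0: rk 5, SNF 1^5; δ1: rk 1, SNF 1^1
Ȟ^0: (10−5)−0=5 ⇒ Z^5
Ȟ^1: (6−1)−5=0 ⇒ 0
Ȟ^2: (1−0)−1=0 ⇒ 0

Ȟ^0 = Z^5,  Ȟ^1 = 0,  Ȟ^2 = 0


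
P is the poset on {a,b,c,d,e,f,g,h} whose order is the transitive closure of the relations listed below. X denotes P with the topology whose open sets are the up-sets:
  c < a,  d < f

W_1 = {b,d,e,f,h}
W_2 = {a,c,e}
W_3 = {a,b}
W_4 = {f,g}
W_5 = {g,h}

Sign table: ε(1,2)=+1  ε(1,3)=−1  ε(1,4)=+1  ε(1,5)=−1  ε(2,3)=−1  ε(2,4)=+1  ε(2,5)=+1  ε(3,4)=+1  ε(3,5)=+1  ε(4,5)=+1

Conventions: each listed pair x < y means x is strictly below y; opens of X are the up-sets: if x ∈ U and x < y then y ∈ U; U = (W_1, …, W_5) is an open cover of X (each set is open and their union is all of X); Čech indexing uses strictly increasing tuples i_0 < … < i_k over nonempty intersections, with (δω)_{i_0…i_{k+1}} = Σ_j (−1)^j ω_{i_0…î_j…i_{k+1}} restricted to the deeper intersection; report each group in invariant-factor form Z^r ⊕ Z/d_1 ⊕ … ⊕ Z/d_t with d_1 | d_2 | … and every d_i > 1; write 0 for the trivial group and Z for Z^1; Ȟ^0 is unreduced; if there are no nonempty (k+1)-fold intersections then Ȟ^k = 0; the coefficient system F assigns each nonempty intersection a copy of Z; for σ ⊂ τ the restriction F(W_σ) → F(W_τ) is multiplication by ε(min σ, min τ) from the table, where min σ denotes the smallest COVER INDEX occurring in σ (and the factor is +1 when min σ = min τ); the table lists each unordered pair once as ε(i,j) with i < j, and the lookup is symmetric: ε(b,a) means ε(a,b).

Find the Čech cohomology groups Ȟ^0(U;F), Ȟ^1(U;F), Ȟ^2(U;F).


Ȟ^0(U;F) ≅ 0; Ȟ^1(U;F) ≅ Z ⊕ Z/2; Ȟ^2(U;F) ≅ 0

nerve of the cover:
  W12={e} W13={b} W14={f} W15={h} W23={a} W45={g}
C dims 5,6; δ0: rk 5, SNF 1^4·2
Ȟ^0 = (5 − 5) − 0 = 0, so Ȟ^0 ≅ 0
Ȟ^1 = (6 − 0) − 5 = 1 plus torsion [2], so Ȟ^1 ≅ Z ⊕ Z/2
Ȟ^2 = (0 − 0) − 0 = 0, so Ȟ^2 ≅ 0


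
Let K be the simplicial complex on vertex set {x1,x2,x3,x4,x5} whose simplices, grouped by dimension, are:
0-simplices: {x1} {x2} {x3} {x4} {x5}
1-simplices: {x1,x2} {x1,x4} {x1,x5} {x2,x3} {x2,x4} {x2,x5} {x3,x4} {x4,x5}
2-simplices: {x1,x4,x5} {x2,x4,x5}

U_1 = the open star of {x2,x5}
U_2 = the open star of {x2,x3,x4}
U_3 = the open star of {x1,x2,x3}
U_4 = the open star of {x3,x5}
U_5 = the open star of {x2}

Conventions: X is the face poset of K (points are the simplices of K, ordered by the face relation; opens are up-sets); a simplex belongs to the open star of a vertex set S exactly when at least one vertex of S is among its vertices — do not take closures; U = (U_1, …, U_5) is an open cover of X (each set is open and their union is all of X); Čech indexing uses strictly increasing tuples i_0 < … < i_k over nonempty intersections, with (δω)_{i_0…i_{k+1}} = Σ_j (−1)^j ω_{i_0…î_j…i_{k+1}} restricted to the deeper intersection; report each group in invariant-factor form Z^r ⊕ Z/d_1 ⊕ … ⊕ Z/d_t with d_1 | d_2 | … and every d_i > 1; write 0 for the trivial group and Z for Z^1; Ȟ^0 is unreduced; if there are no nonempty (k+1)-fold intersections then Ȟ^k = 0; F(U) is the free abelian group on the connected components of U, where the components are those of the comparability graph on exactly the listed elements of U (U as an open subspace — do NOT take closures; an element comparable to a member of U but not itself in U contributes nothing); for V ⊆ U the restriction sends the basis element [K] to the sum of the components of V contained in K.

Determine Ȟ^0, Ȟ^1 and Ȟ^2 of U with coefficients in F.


Ȟ^0 ≅ Z, Ȟ^1 ≅ Z and Ȟ^2 ≅ 0

nerve simplices:
  U1={{x2},{x5},{x1,x2},{x1,x5},{x2,x3},{x2,x4},{x2,x5},{x4,x5},{x1,x4,x5},{x2,x4,x5}} U2={{x2},{x3},{x4},{x1,x2},{x1,x4},{x2,x3},{x2,x4},{x2,x5},{x3,x4},{x4,x5},{x1,x4,x5},{x2,x4,x5}} U3={{x1},{x2},{x3},{x1,x2},{x1,x4},{x1,x5},{x2,x3},{x2,x4},{x2,x5},{x3,x4},{x1,x4,x5},{x2,x4,x5}} U4={{x3},{x5},{x1,x5},{x2,x3},{x2,x5},{x3,x4},{x4,x5},{x1,x4,x5},{x2,x4,x5}} U5={{x2},{x1,x2},{x2,x3},{x2,x4},{x2,x5},{x2,x4,x5}}
  U12={{x2},{x1,x2},{x2,x3},{x2,x4},{x2,x5},{x4,x5},{x1,x4,x5},{x2,x4,x5}} U13={{x2},{x1,x2},{x1,x5},{x2,x3},{x2,x4},{x2,x5},{x1,x4,x5},{x2,x4,x5}} U14={{x5},{x1,x5},{x2,x3},{x2,x5},{x4,x5},{x1,x4,x5},{x2,x4,x5}} U15={{x2},{x1,x2},{x2,x3},{x2,x4},{x2,x5},{x2,x4,x5}} U23={{x2},{x3},{x1,x2},{x1,x4},{x2,x3},{x2,x4},{x2,x5},{x3,x4},{x1,x4,x5},{x2,x4,x5}} U24={{x3},{x2,x3},{x2,x5},{x3,x4},{x4,x5},{x1,x4,x5},{x2,x4,x5}} U25={{x2},{x1,x2},{x2,x3},{x2,x4},{x2,x5},{x2,x4,x5}} U34={{x3},{x1,x5},{x2,x3},{x2,x5},{x3,x4},{x1,x4,x5},{x2,x4,x5}} U35={{x2},{x1,x2},{x2,x3},{x2,x4},{x2,x5},{x2,x4,x5}} U45={{x2,x3},{x2,x5},{x2,x4,x5}}
  U123={{x2},{x1,x2},{x2,x3},{x2,x4},{x2,x5},{x1,x4,x5},{x2,x4,x5}} U124={{x2,x3},{x2,x5},{x4,x5},{x1,x4,x5},{x2,x4,x5}} U125={{x2},{x1,x2},{x2,x3},{x2,x4},{x2,x5},{x2,x4,x5}} U134={{x1,x5},{x2,x3},{x2,x5},{x1,x4,x5},{x2,x4,x5}} U135={{x2},{x1,x2},{x2,x3},{x2,x4},{x2,x5},{x2,x4,x5}} U145={{x2,x3},{x2,x5},{x2,x4,x5}} U234={{x3},{x2,x3},{x2,x5},{x3,x4},{x1,x4,x5},{x2,x4,x5}} U235={{x2},{x1,x2},{x2,x3},{x2,x4},{x2,x5},{x2,x4,x5}} U245={{x2,x3},{x2,x5},{x2,x4,x5}} U345={{x2,x3},{x2,x5},{x2,x4,x5}}
  U1234={{x2,x3},{x2,x5},{x1,x4,x5},{x2,x4,x5}} U1235={{x2},{x1,x2},{x2,x3},{x2,x4},{x2,x5},{x2,x4,x5}} U1245={{x2,x3},{x2,x5},{x2,x4,x5}} U1345={{x2,x3},{x2,x5},{x2,x4,x5}} U2345={{x2,x3},{x2,x5},{x2,x4,x5}}
  U12345={{x2,x3},{x2,x5},{x2,x4,x5}}
components per intersection:
  U1: {{x2},{x5},{x1,x2},{x1,x5},{x2,x3},{x2,x4},{x2,x5},{x4,x5},{x1,x4,x5},{x2,x4,x5}}
  U2: {{x2},{x3},{x4},{x1,x2},{x1,x4},{x2,x3},{x2,x4},{x2,x5},{x3,x4},{x4,x5},{x1,x4,x5},{x2,x4,x5}}
  U3: {{x1},{x2},{x3},{x1,x2},{x1,x4},{x1,x5},{x2,x3},{x2,x4},{x2,x5},{x3,x4},{x1,x4,x5},{x2,x4,x5}}
  U4: {{x3},{x2,x3},{x3,x4}} {{x5},{x1,x5},{x2,x5},{x4,x5},{x1,x4,x5},{x2,x4,x5}}
  U5: {{x2},{x1,x2},{x2,x3},{x2,x4},{x2,x5},{x2,x4,x5}}
  U12: {{x2},{x1,x2},{x2,x3},{x2,x4},{x2,x5},{x4,x5},{x1,x4,x5},{x2,x4,x5}}
  U13: {{x2},{x1,x2},{x2,x3},{x2,x4},{x2,x5},{x2,x4,x5}} {{x1,x5},{x1,x4,x5}}
  U14: {{x5},{x1,x5},{x2,x5},{x4,x5},{x1,x4,x5},{x2,x4,x5}} {{x2,x3}}
  U15: {{x2},{x1,x2},{x2,x3},{x2,x4},{x2,x5},{x2,x4,x5}}
  U23: {{x2},{x3},{x1,x2},{x2,x3},{x2,x4},{x2,x5},{x3,x4},{x2,x4,x5}} {{x1,x4},{x1,x4,x5}}
  U24: {{x3},{x2,x3},{x3,x4}} {{x2,x5},{x4,x5},{x1,x4,x5},{x2,x4,x5}}
  U25: {{x2},{x1,x2},{x2,x3},{x2,x4},{x2,x5},{x2,x4,x5}}
  U34: {{x3},{x2,x3},{x3,x4}} {{x1,x5},{x1,x4,x5}} {{x2,x5},{x2,x4,x5}}
  U35: {{x2},{x1,x2},{x2,x3},{x2,x4},{x2,x5},{x2,x4,x5}}
  U45: {{x2,x3}} {{x2,x5},{x2,x4,x5}}
  U123: {{x2},{x1,x2},{x2,x3},{x2,x4},{x2,x5},{x2,x4,x5}} {{x1,x4,x5}}
  U124: {{x2,x3}} {{x2,x5},{x4,x5},{x1,x4,x5},{x2,x4,x5}}
  U125: {{x2},{x1,x2},{x2,x3},{x2,x4},{x2,x5},{x2,x4,x5}}
  U134: {{x1,x5},{x1,x4,x5}} {{x2,x3}} {{x2,x5},{x2,x4,x5}}
  U135: {{x2},{x1,x2},{x2,x3},{x2,x4},{x2,x5},{x2,x4,x5}}
  U145: {{x2,x3}} {{x2,x5},{x2,x4,x5}}
  U234: {{x3},{x2,x3},{x3,x4}} {{x2,x5},{x2,x4,x5}} {{x1,x4,x5}}
  U235: {{x2},{x1,x2},{x2,x3},{x2,x4},{x2,x5},{x2,x4,x5}}
  U245: {{x2,x3}} {{x2,x5},{x2,x4,x5}}
  U345: {{x2,x3}} {{x2,x5},{x2,x4,x5}}
  U1234: {{x2,x3}} {{x2,x5},{x2,x4,x5}} {{x1,x4,x5}}
  U1235: {{x2},{x1,x2},{x2,x3},{x2,x4},{x2,x5},{x2,x4,x5}}
  U1245: {{x2,x3}} {{x2,x5},{x2,x4,x5}}
  U1345: {{x2,x3}} {{x2,x5},{x2,x4,x5}}
  U2345: {{x2,x3}} {{x2,x5},{x2,x4,x5}}
  U12345: {{x2,x3}} {{x2,x5},{x2,x4,x5}}
C dims 6,17,19,10; δ0: rk 5, SNF 1^5; δ1: rk 11, SNF 1^11; δ2: rk 8, SNF 1^8
degree 0: 6−5−0 = 1 → Ȟ^0 ≅ Z
degree 1: 17−11−5 = 1 → Ȟ^1 ≅ Z
degree 2: 19−8−11 = 0 → Ȟ^2 ≅ 0


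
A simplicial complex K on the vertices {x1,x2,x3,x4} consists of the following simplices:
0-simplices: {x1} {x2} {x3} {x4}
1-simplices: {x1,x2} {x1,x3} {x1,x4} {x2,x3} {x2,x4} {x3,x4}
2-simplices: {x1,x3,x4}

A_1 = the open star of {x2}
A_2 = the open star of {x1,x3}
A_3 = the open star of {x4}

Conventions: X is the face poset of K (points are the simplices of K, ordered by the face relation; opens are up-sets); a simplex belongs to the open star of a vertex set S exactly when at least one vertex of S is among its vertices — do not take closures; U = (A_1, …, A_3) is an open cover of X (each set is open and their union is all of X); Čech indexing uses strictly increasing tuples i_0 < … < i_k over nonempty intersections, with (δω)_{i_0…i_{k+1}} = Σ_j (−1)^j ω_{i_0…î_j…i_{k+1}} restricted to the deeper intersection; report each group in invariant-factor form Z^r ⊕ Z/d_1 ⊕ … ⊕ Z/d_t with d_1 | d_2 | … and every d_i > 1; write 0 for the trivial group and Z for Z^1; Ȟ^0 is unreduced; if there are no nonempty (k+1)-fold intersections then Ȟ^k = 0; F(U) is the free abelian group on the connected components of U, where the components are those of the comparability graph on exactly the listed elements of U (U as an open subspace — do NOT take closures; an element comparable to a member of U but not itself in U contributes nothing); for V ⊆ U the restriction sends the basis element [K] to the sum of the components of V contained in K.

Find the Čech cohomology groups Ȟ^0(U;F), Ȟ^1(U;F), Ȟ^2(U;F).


Ȟ^0 = Z; Ȟ^1 = Z^2; Ȟ^2 = 0

nonempty overlaps:
  A1={{x2},{x1,x2},{x2,x3},{x2,x4}} A2={{x1},{x3},{x1,x2},{x1,x3},{x1,x4},{x2,x3},{x3,x4},{x1,x3,x4}} A3={{x4},{x1,x4},{x2,x4},{x3,x4},{x1,x3,x4}}
  A12={{x1,x2},{x2,x3}} A13={{x2,x4}} A23={{x1,x4},{x3,x4},{x1,x3,x4}}
components per intersection:
  A1: {{x2},{x1,x2},{x2,x3},{x2,x4}}
  A2: {{x1},{x3},{x1,x2},{x1,x3},{x1,x4},{x2,x3},{x3,x4},{x1,x3,x4}}
  A3: {{x4},{x1,x4},{x2,x4},{x3,x4},{x1,x3,x4}}
  A12: {{x1,x2}} {{x2,x3}}
  A13: {{x2,x4}}
  A23: {{x1,x4},{x3,x4},{x1,x3,x4}}
C dims 3,4; δ0: rk 2, SNF 1^2
degree 0: 3−2−0 = 1 → Ȟ^0 ≅ Z
degree 1: 4−0−2 = 2 → Ȟ^1 ≅ Z^2
degree 2: 0−0−0 = 0 → Ȟ^2 ≅ 0


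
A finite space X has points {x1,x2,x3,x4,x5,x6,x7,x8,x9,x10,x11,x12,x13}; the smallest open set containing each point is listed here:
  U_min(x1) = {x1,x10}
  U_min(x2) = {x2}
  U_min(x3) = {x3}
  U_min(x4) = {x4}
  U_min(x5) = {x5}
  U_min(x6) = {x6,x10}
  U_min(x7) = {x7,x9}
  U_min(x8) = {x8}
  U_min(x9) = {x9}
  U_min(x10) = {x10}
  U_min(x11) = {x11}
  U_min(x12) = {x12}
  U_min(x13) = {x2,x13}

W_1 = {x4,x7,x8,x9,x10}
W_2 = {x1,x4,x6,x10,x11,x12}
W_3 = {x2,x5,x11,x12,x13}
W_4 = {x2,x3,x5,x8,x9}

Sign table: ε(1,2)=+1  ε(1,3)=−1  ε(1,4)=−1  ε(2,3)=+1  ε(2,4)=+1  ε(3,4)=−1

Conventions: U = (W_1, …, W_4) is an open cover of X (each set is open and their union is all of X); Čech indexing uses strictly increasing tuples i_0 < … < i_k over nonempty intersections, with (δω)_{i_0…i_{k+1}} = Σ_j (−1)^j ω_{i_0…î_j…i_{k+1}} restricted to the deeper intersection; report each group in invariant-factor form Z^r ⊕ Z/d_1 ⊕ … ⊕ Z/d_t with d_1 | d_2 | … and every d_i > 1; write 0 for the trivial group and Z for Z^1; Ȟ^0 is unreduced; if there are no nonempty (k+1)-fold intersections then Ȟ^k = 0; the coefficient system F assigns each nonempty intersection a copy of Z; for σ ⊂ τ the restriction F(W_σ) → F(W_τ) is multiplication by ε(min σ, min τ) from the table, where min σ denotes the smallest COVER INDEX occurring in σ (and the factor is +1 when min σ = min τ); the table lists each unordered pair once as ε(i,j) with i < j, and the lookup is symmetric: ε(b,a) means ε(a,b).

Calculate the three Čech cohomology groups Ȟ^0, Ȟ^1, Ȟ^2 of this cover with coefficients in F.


Ȟ^0 ≅ Z, Ȟ^1 ≅ Z and Ȟ^2 ≅ 0

nonempty overlaps:
  W12={x4,x10} W14={x8,x9} W23={x11,x12} W34={x2,x5}
C dims 4,4; δ0: rk 3, SNF 1^3
degree 0: 4−3−0 = 1 → Ȟ^0 ≅ Z
degree 1: 4−0−3 = 1 → Ȟ^1 ≅ Z
degree 2: 0−0−0 = 0 → Ȟ^2 ≅ 0


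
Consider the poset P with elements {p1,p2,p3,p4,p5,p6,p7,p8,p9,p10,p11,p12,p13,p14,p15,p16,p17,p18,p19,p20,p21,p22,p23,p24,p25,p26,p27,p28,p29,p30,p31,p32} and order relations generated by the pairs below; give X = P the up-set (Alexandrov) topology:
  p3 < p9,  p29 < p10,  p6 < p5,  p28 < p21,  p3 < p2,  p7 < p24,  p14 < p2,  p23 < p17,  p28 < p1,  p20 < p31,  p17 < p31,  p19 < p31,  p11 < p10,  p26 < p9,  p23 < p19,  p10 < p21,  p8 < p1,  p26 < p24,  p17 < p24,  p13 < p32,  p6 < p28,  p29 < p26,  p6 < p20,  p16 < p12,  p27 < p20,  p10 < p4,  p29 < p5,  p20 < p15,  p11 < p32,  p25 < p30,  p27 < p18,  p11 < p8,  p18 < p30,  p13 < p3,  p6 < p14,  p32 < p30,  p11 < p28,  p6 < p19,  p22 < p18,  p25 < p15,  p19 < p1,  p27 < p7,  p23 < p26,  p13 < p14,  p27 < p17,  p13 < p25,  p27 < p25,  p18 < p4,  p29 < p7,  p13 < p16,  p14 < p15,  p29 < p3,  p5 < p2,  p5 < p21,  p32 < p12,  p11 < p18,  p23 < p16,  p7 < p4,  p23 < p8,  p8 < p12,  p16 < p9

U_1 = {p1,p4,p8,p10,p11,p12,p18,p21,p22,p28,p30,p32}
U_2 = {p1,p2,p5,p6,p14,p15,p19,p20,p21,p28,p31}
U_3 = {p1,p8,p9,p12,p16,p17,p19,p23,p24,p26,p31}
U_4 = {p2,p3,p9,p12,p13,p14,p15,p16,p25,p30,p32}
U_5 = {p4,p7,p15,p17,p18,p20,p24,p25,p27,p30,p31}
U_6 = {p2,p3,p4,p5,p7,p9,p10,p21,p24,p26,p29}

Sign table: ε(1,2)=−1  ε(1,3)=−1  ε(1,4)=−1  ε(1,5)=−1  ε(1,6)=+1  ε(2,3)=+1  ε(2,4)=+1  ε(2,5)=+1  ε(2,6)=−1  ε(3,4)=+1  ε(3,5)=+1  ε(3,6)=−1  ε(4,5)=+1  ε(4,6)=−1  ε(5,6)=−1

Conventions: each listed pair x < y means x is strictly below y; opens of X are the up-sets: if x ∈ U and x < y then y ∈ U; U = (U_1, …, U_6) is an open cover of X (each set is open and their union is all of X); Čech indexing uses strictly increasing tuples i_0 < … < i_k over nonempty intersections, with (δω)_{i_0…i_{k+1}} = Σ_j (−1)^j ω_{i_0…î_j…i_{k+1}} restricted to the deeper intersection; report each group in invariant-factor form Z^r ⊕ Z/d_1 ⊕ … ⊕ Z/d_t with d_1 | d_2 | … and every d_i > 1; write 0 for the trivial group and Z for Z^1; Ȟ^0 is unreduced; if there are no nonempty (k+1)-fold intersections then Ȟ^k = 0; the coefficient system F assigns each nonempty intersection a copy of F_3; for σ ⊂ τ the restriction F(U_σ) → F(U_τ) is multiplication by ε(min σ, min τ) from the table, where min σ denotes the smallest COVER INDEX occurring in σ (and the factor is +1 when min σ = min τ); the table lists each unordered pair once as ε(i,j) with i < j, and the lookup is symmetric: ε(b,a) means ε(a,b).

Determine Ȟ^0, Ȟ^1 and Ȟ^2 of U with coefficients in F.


Ȟ^0 ≅ Z/3,  Ȟ^1 ≅ 0,  Ȟ^2 ≅ 0

nonempty intersections:
  U12={p1,p21,p28} U13={p1,p8,p12} U14={p12,p30,p32} U15={p4,p18,p30} U16={p4,p10,p21} U23={p1,p19,p31} U24={p2,p14,p15} U25={p15,p20,p31} U26={p2,p5,p21} U34={p9,p12,p16} U35={p17,p24,p31} U36={p9,p24,p26} U45={p15,p25,p30} U46={p2,p3,p9} U56={p4,p7,p24}
  U123={p1} U126={p21} U134={p12} U145={p30} U156={p4} U235={p31} U245={p15} U246={p2} U346={p9} U356={p24}
C dims 6,15,10; δ0: rk_F3 5; δ1: rk_F3 10
Ȟ^0: (6−5)−0=1 ⇒ Z/3
Ȟ^1: (15−10)−5=0 ⇒ 0
Ȟ^2: (10−0)−10=0 ⇒ 0
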